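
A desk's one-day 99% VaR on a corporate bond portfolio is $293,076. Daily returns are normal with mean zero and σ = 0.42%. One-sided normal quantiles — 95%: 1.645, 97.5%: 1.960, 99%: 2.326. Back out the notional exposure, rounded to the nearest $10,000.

VaR as a fraction of value: z·σ = 2.326 × 0.42% = 0.97692%.
Position = $293,076 / 0.0097692 = $30,000,000.

$30,000,000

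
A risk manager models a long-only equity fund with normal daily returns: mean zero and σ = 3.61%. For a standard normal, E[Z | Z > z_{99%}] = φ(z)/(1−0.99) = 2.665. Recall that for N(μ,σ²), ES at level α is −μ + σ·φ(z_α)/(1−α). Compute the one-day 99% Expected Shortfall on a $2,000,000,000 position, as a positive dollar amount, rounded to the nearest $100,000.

$192,400,000

ES = 3.61% × 2.665 = 9.621%.
On $2,000,000,000: 0.09621 × $2,000,000,000 = $192,420,000.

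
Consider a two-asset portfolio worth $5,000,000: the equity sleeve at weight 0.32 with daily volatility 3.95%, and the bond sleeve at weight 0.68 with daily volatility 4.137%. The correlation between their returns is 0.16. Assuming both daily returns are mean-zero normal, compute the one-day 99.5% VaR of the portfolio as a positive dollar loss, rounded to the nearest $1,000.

$420,000

σ_p² = 0.32²·3.95² + 0.68²·4.137² + 2·0.16·0.32·0.68·3.95·4.137 = 10.6494 (%²).
σ_p = √10.6494 = 3.263%.
At 99.5%, z = 2.576.
VaR = 2.576 × 3.263% = 8.405%; on $5,000,000 that is $420,250.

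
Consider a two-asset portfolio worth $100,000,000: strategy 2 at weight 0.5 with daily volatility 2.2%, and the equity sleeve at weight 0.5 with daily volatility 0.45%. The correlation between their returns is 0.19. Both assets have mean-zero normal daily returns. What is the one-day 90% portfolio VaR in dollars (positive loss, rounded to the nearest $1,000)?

$1,492,000

σ_p² = 0.5²·2.2² + 0.5²·0.45² + 2·0.19·0.5·0.5·2.2·0.45 = 1.3547 (%²).
σ_p = √1.3547 = 1.164%.
At 90%, z = 1.282.
VaR = 1.282 × 1.164% = 1.492%; on $100,000,000 that is $1,492,000.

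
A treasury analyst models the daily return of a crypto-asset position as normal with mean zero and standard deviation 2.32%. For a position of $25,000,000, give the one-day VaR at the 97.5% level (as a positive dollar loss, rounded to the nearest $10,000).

At 97.5% one-sided, z = 1.960.
VaR = z·σ = 1.960 × 2.32% = 4.547%.
On $25,000,000: 0.04547 × $25,000,000 = $1,136,750.

$1,140,000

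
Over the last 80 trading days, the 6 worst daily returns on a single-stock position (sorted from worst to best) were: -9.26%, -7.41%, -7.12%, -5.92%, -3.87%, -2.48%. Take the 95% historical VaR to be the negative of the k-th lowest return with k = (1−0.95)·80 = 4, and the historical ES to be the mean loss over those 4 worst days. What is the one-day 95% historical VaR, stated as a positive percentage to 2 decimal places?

5.92%

k = 4; the 4th lowest return is -5.92%, so VaR = 5.92%.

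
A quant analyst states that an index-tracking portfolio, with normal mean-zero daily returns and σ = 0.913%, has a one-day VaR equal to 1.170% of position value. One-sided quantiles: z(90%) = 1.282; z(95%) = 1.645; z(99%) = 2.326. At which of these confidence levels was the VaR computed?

90%

Implied z = VaR/σ = 1.170 / 0.913 = 1.281.
This matches z(90%) = 1.282.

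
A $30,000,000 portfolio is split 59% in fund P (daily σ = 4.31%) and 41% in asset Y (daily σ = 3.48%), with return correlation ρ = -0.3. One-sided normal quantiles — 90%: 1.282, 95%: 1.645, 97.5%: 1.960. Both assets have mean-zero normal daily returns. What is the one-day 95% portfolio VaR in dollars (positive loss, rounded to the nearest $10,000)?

$1,240,000

σ_p² = 0.59²·4.31² + 0.41²·3.48² + 2·-0.3·0.59·0.41·4.31·3.48 = 6.3252 (%²).
σ_p = √6.3252 = 2.515%.
VaR = 1.645 × 2.515% = 4.137%; on $30,000,000 that is $1,241,100.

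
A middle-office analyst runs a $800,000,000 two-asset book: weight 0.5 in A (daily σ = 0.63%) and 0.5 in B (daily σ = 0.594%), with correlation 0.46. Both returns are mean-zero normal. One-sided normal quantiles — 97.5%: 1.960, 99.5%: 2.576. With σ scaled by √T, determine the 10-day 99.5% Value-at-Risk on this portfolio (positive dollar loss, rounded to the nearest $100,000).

σ_p = √(0.5²·0.63² + 0.5²·0.594² + 2·0.46·0.5·0.5·0.63·0.594) = 0.523%.
σ_{10d} = 0.523% × √10 = 1.654%.
VaR = 2.576 × 1.654% = 4.261%; on $800,000,000 that is $34,088,000.

$34,100,000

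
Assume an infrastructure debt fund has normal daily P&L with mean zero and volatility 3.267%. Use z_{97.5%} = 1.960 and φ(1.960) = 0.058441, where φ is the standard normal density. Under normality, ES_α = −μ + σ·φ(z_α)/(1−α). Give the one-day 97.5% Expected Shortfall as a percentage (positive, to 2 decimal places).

7.64%

Tail multiplier: φ(z)/(1−α) = 0.058441 / 0.025 = 2.338.
ES = 3.267% × 2.338 = 7.638%.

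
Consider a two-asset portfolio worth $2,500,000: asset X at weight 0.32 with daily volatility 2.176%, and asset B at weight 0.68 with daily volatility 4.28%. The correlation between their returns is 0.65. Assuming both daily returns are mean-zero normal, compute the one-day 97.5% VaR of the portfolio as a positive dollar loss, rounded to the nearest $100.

$166,800

σ_p² = 0.32²·2.176² + 0.68²·4.28² + 2·0.65·0.32·0.68·2.176·4.28 = 11.5898 (%²).
σ_p = √11.5898 = 3.404%.
At 97.5%, z = 1.960.
VaR = 1.960 × 3.404% = 6.672%; on $2,500,000 that is $166,800.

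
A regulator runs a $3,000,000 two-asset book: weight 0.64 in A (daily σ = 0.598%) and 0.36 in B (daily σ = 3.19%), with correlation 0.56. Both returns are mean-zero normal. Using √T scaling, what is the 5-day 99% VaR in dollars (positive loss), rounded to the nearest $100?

$218,300

σ_p = √(0.64²·0.598² + 0.36²·3.19² + 2·0.56·0.64·0.36·0.598·3.19) = 1.399%.
σ_{5d} = 1.399% × √5 = 3.128%.
z(99%) = 2.326.
VaR = 2.326 × 3.128% = 7.276%; on $3,000,000 that is $218,280.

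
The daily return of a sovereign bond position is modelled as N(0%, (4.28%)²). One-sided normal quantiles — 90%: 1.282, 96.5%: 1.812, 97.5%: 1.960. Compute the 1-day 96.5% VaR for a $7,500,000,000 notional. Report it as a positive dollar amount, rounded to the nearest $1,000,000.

$582,000,000

VaR = z·σ = 1.812 × 4.28% = 7.755%.
On $7,500,000,000: 0.07755 × $7,500,000,000 = $581,625,000.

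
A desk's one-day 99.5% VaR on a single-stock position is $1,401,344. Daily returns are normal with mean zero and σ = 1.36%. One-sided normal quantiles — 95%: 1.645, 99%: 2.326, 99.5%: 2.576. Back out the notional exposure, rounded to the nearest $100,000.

VaR as a fraction of value: z·σ = 2.576 × 1.36% = 3.50336%.
Position = $1,401,344 / 0.0350336 = $40,000,000.

$40,000,000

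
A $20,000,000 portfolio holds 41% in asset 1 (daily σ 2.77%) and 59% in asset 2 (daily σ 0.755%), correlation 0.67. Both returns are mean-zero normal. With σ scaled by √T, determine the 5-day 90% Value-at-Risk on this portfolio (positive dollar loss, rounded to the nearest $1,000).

$844,000

σ_p = √(0.41²·2.77² + 0.59²·0.755² + 2·0.67·0.41·0.59·2.77·0.755) = 1.472%.
σ_{5d} = 1.472% × √5 = 3.291%.
z(90%) = 1.282.
VaR = 1.282 × 3.291% = 4.219%; on $20,000,000 that is $843,800.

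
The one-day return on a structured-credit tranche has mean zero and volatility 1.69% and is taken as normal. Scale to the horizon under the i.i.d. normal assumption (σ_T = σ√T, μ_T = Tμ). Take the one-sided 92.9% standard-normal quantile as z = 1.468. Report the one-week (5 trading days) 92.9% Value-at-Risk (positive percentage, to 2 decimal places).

5.55%

σ_{5d} = 1.69% × √5 = 3.779%.
VaR = 1.468 × 3.779% = 5.548%.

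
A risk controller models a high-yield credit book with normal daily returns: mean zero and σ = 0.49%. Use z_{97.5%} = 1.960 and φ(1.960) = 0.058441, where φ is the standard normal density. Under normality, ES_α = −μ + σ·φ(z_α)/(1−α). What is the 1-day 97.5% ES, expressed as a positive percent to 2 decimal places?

1.15%

Tail multiplier: φ(z)/(1−α) = 0.058441 / 0.025 = 2.338.
ES = 0.49% × 2.338 = 1.146%.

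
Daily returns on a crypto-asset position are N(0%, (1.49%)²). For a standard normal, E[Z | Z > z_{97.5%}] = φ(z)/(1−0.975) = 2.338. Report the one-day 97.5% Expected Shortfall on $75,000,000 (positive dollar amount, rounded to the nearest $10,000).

ES = 1.49% × 2.338 = 3.484%.
On $75,000,000: 0.03484 × $75,000,000 = $2,613,000.

$2,610,000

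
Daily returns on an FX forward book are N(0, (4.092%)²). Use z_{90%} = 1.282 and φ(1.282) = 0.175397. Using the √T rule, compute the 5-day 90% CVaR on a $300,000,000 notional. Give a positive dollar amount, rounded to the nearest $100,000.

σ_{5d} = 4.092% × √5 = 9.150%.
ES multiplier = φ(z)/(1−α) = 0.175397/0.1 = 1.754.
ES = 9.150% × 1.754 = 16.049%; on $300,000,000: $48,147,000.

$48,100,000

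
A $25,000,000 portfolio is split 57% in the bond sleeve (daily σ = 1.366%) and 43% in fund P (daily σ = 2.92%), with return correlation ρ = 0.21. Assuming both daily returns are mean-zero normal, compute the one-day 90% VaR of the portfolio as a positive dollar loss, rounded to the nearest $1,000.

$516,000

σ_p² = 0.57²·1.366² + 0.43²·2.92² + 2·0.21·0.57·0.43·1.366·2.92 = 2.5934 (%²).
σ_p = √2.5934 = 1.610%.
At 90%, z = 1.282.
VaR = 1.282 × 1.610% = 2.064%; on $25,000,000 that is $516,000.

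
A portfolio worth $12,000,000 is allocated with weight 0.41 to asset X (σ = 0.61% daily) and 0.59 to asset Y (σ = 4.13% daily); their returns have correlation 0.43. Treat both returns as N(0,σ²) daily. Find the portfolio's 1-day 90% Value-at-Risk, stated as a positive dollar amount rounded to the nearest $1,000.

σ_p² = 0.41²·0.61² + 0.59²·4.13² + 2·0.43·0.41·0.59·0.61·4.13 = 6.5242 (%²).
σ_p = √6.5242 = 2.554%.
At 90%, z = 1.282.
VaR = 1.282 × 2.554% = 3.274%; on $12,000,000 that is $392,880.

$393,000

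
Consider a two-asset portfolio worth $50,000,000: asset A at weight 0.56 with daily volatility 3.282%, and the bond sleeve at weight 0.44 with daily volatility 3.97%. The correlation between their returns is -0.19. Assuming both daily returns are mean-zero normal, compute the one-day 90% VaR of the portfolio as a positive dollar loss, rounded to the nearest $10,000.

σ_p² = 0.56²·3.282² + 0.44²·3.97² + 2·-0.19·0.56·0.44·3.282·3.97 = 5.2093 (%²).
σ_p = √5.2093 = 2.282%.
At 90%, z = 1.282.
VaR = 1.282 × 2.282% = 2.926%; on $50,000,000 that is $1,463,000.

$1,460,000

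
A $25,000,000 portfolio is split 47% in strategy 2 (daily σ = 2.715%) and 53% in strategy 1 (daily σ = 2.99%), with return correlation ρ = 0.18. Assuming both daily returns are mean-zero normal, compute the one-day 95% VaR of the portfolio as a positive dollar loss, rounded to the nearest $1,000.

$907,000

σ_p² = 0.47²·2.715² + 0.53²·2.99² + 2·0.18·0.47·0.53·2.715·2.99 = 4.8676 (%²).
σ_p = √4.8676 = 2.206%.
At 95%, z = 1.645.
VaR = 1.645 × 2.206% = 3.629%; on $25,000,000 that is $907,250.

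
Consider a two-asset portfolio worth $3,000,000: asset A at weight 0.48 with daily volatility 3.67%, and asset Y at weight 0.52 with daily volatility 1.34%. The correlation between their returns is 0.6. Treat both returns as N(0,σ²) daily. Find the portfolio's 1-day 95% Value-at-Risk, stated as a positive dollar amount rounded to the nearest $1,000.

$111,000

σ_p² = 0.48²·3.67² + 0.52²·1.34² + 2·0.6·0.48·0.52·3.67·1.34 = 5.0617 (%²).
σ_p = √5.0617 = 2.250%.
At 95%, z = 1.645.
VaR = 1.645 × 2.250% = 3.701%; on $3,000,000 that is $111,030.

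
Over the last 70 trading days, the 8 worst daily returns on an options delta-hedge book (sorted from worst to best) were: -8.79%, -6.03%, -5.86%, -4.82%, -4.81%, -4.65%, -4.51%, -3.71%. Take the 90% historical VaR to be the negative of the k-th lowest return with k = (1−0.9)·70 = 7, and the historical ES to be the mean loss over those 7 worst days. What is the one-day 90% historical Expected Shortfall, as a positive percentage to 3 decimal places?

The 7 worst returns sum to -39.47%.
ES = −(-39.47%) / 7 = 5.6385…% ≈ 5.639%.

5.639%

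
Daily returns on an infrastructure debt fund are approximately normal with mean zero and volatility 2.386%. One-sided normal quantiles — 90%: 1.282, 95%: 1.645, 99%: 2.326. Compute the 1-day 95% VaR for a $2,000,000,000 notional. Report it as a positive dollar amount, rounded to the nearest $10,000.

$78,500,000

VaR = z·σ = 1.645 × 2.386% = 3.925%.
On $2,000,000,000: 0.03925 × $2,000,000,000 = $78,500,000.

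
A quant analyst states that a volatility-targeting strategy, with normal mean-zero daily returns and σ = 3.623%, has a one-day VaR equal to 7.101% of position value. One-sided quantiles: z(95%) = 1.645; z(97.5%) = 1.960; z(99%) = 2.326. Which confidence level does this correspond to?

97.5%

Implied z = VaR/σ = 7.101 / 3.623 = 1.960.
This matches z(97.5%) = 1.960.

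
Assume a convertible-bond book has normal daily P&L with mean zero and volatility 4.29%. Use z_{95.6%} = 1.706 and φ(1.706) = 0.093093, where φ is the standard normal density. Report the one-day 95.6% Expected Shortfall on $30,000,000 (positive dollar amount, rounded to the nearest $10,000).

Tail multiplier: φ(z)/(1−α) = 0.093093 / 0.044 = 2.116.
ES = 4.29% × 2.116 = 9.078%.
On $30,000,000: 0.09078 × $30,000,000 = $2,723,400.

$2,720,000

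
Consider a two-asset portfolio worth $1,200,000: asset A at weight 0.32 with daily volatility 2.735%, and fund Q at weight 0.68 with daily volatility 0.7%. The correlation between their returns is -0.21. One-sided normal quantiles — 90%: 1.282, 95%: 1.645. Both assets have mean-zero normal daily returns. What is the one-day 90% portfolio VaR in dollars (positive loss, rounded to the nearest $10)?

σ_p² = 0.32²·2.735² + 0.68²·0.7² + 2·-0.21·0.32·0.68·2.735·0.7 = 0.8176 (%²).
σ_p = √0.8176 = 0.904%.
VaR = 1.282 × 0.904% = 1.159%; on $1,200,000 that is $13,908.

$13,910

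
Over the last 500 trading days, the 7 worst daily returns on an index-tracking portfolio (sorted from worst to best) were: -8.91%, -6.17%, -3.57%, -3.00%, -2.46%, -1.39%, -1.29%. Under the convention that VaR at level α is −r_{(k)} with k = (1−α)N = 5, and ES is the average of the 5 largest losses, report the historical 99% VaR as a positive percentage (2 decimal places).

k = 5; the 5th lowest return is -2.46%, so VaR = 2.46%.

2.46%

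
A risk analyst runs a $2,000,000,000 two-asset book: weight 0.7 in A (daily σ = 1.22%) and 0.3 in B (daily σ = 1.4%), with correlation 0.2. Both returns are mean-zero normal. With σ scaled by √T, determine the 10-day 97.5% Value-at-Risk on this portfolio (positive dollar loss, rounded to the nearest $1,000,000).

$127,000,000

σ_p = √(0.7²·1.22² + 0.3²·1.4² + 2·0.2·0.7·0.3·1.22·1.4) = 1.024%.
σ_{10d} = 1.024% × √10 = 3.238%.
z(97.5%) = 1.960.
VaR = 1.960 × 3.238% = 6.346%; on $2,000,000,000 that is $126,920,000.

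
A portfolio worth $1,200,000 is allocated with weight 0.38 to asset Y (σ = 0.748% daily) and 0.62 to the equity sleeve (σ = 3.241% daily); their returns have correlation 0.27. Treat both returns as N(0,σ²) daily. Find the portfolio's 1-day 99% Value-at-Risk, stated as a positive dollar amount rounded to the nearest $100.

$58,700

σ_p² = 0.38²·0.748² + 0.62²·3.241² + 2·0.27·0.38·0.62·0.748·3.241 = 4.4270 (%²).
σ_p = √4.4270 = 2.104%.
At 99%, z = 2.326.
VaR = 2.326 × 2.104% = 4.894%; on $1,200,000 that is $58,728.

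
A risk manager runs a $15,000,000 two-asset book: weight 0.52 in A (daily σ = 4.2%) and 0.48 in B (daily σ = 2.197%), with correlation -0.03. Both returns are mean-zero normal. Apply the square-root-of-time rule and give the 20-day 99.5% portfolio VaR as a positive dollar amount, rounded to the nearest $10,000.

σ_p = √(0.52²·4.2² + 0.48²·2.197² + 2·-0.03·0.52·0.48·4.2·2.197) = 2.397%.
σ_{20d} = 2.397% × √20 = 10.720%.
z(99.5%) = 2.576.
VaR = 2.576 × 10.720% = 27.615%; on $15,000,000 that is $4,142,250.

$4,140,000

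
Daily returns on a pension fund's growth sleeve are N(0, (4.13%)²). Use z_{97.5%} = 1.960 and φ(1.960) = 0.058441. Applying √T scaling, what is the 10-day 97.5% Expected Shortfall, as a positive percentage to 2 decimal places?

30.53%

σ_{10d} = 4.13% × √10 = 13.060%.
ES multiplier = φ(z)/(1−α) = 0.058441/0.025 = 2.338.
ES = 13.060% × 2.338 = 30.534%.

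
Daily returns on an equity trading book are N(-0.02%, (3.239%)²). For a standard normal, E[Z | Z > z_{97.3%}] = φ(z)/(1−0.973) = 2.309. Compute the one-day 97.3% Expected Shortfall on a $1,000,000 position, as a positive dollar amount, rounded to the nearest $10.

$74,990

ES = −(-0.02%) + 3.239% × 2.309 = 7.499%.
On $1,000,000: 0.07499 × $1,000,000 = $74,990.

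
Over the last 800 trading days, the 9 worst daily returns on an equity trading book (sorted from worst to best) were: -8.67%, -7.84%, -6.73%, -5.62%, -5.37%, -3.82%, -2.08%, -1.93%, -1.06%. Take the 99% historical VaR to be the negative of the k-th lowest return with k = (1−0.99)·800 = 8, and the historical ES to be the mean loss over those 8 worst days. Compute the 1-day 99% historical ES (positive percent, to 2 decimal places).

The 8 worst returns sum to -42.06%.
ES = −(-42.06%) / 8 = 5.2575% ≈ 5.26%.

5.26%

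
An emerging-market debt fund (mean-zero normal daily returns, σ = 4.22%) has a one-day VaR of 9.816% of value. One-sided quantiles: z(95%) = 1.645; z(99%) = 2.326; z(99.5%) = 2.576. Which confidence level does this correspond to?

99%

Implied z = VaR/σ = 9.816 / 4.22 = 2.326.
This matches z(99%) = 2.326.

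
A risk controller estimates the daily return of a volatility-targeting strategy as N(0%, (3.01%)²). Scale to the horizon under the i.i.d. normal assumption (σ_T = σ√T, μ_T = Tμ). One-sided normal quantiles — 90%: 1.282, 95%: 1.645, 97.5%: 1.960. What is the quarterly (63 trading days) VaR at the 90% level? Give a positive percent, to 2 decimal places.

30.63%

σ_{63d} = 3.01% × √63 = 23.891%.
VaR = 1.282 × 23.891% = 30.628%.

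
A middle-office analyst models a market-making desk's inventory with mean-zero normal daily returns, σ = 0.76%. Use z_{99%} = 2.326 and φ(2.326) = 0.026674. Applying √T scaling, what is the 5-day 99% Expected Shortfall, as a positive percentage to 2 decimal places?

σ_{5d} = 0.76% × √5 = 1.699%.
ES multiplier = φ(z)/(1−α) = 0.026674/0.01 = 2.667.
ES = 1.699% × 2.667 = 4.531%.

4.53%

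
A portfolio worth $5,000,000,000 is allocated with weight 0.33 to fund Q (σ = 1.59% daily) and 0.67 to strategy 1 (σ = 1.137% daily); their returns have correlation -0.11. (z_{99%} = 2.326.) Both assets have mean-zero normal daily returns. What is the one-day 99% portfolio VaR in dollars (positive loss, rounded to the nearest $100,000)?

$101,900,000

σ_p² = 0.33²·1.59² + 0.67²·1.137² + 2·-0.11·0.33·0.67·1.59·1.137 = 0.7677 (%²).
σ_p = √0.7677 = 0.876%.
VaR = 2.326 × 0.876% = 2.038%; on $5,000,000,000 that is $101,900,000.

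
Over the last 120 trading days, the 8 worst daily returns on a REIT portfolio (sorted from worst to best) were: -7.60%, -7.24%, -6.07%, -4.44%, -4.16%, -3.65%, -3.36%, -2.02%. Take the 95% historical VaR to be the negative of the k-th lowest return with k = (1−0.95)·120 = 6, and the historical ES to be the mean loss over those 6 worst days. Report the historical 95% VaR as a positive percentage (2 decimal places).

3.65%

k = 6; the 6th lowest return is -3.65%, so VaR = 3.65%.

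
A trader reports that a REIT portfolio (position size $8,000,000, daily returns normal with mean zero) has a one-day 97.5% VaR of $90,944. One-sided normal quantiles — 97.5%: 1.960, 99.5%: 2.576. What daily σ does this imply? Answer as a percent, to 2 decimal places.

0.58%

VaR as a fraction: $90,944 / $8,000,000 = 1.137%.
σ = VaR / z = 1.137% / 1.960 = 0.580%.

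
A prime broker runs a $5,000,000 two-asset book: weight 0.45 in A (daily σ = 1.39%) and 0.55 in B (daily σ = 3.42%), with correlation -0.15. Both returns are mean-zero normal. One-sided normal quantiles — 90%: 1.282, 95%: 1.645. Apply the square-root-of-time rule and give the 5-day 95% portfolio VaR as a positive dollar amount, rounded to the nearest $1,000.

$348,000

σ_p = √(0.45²·1.39² + 0.55²·3.42² + 2·-0.15·0.45·0.55·1.39·3.42) = 1.891%.
σ_{5d} = 1.891% × √5 = 4.228%.
VaR = 1.645 × 4.228% = 6.955%; on $5,000,000 that is $347,750.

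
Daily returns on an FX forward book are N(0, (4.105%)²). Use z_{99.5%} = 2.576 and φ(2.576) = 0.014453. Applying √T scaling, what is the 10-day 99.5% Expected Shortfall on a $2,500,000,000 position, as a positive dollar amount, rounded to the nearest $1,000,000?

σ_{10d} = 4.105% × √10 = 12.981%.
ES multiplier = φ(z)/(1−α) = 0.014453/0.005 = 2.891.
ES = 12.981% × 2.891 = 37.528%; on $2,500,000,000: $938,200,000.

$938,000,000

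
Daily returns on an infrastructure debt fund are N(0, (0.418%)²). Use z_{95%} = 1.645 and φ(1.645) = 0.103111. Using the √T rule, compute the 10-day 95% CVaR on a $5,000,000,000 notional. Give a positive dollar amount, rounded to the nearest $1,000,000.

$136,000,000

σ_{10d} = 0.418% × √10 = 1.322%.
ES multiplier = φ(z)/(1−α) = 0.103111/0.05 = 2.062.
ES = 1.322% × 2.062 = 2.726%; on $5,000,000,000: $136,300,000.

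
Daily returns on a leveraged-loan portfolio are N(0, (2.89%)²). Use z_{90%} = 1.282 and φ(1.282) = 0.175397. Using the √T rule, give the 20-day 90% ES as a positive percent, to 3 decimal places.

22.669%

σ_{20d} = 2.89% × √20 = 12.924%.
ES multiplier = φ(z)/(1−α) = 0.175397/0.1 = 1.754.
ES = 12.924% × 1.754 = 22.669%.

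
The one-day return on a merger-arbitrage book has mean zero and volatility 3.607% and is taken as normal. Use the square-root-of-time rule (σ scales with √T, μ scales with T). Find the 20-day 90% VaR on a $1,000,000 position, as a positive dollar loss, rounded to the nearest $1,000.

$207,000

At 90%, z = 1.282.
σ_{20d} = 3.607% × √20 = 16.131%.
VaR = 1.282 × 16.131% = 20.680%.
On $1,000,000: 0.20680 × $1,000,000 = $206,800.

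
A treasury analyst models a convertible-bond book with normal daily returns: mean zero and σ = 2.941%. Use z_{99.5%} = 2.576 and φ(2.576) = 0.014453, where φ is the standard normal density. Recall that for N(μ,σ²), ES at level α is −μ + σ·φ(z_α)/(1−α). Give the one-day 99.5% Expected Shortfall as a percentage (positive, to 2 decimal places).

8.50%

Tail multiplier: φ(z)/(1−α) = 0.014453 / 0.005 = 2.891.
ES = 2.941% × 2.891 = 8.502%.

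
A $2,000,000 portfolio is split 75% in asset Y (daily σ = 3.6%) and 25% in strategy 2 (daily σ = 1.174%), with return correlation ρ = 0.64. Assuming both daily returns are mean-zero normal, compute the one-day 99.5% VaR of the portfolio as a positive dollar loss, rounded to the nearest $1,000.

σ_p² = 0.75²·3.6² + 0.25²·1.174² + 2·0.64·0.75·0.25·3.6·1.174 = 8.3905 (%²).
σ_p = √8.3905 = 2.897%.
At 99.5%, z = 2.576.
VaR = 2.576 × 2.897% = 7.463%; on $2,000,000 that is $149,260.

$149,000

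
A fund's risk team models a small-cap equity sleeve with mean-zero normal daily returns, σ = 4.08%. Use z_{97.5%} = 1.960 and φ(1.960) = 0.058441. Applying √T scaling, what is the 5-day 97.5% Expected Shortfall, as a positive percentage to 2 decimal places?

σ_{5d} = 4.08% × √5 = 9.123%.
ES multiplier = φ(z)/(1−α) = 0.058441/0.025 = 2.338.
ES = 9.123% × 2.338 = 21.330%.

21.33%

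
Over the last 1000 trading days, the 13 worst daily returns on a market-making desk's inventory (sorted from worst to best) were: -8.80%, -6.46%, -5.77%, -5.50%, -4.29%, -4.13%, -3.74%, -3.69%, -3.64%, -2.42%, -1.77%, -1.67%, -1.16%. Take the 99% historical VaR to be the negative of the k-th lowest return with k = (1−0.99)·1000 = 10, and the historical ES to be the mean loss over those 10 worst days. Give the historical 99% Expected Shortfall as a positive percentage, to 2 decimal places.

4.84%

The 10 worst returns sum to -48.44%.
ES = −(-48.44%) / 10 = 4.844% ≈ 4.84%.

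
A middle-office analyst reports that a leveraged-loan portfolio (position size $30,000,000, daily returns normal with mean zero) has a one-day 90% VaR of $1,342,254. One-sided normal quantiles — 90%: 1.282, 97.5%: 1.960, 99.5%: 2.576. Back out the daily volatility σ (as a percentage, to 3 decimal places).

VaR as a fraction: $1,342,254 / $30,000,000 = 4.474%.
σ = VaR / z = 4.474% / 1.282 = 3.490%.

3.490%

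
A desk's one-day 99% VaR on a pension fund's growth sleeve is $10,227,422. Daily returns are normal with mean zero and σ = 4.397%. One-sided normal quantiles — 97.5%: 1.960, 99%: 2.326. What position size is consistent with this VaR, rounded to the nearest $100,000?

VaR as a fraction of value: z·σ = 2.326 × 4.397% = 10.2274%.
Position = $10,227,422 / 0.102274 = $100,000,000.

$100,000,000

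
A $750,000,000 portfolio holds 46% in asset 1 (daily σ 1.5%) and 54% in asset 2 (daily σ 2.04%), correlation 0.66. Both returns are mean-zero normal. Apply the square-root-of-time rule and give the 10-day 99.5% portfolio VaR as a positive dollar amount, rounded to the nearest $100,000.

$100,300,000

σ_p = √(0.46²·1.5² + 0.54²·2.04² + 2·0.66·0.46·0.54·1.5·2.04) = 1.641%.
σ_{10d} = 1.641% × √10 = 5.189%.
z(99.5%) = 2.576.
VaR = 2.576 × 5.189% = 13.367%; on $750,000,000 that is $100,252,500.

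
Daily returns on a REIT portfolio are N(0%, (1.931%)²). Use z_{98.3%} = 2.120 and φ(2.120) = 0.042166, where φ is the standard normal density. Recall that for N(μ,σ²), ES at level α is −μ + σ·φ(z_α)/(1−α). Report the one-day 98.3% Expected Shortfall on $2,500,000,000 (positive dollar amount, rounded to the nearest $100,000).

$119,700,000

Tail multiplier: φ(z)/(1−α) = 0.042166 / 0.017 = 2.480.
ES = 1.931% × 2.480 = 4.789%.
On $2,500,000,000: 0.04789 × $2,500,000,000 = $119,725,000.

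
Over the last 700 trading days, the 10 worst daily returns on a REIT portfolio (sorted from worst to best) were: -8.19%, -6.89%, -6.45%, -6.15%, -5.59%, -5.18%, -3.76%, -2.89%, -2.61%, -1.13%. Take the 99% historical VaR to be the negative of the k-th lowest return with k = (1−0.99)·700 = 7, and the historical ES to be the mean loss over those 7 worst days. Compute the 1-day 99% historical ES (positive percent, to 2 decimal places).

6.03%

The 7 worst returns sum to -42.21%.
ES = −(-42.21%) / 7 = 6.03%.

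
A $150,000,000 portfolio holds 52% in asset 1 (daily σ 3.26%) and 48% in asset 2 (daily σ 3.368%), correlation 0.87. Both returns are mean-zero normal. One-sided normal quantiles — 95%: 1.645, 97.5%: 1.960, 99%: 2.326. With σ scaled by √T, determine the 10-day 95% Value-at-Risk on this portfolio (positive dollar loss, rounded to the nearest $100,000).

σ_p = √(0.52²·3.26² + 0.48²·3.368² + 2·0.87·0.52·0.48·3.26·3.368) = 3.202%.
σ_{10d} = 3.202% × √10 = 10.126%.
VaR = 1.645 × 10.126% = 16.657%; on $150,000,000 that is $24,985,500.

$25,000,000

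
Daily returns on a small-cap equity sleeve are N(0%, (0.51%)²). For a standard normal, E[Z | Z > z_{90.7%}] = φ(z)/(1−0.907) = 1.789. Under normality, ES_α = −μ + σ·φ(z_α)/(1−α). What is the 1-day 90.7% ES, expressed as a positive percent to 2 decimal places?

0.91%

ES = 0.51% × 1.789 = 0.912%.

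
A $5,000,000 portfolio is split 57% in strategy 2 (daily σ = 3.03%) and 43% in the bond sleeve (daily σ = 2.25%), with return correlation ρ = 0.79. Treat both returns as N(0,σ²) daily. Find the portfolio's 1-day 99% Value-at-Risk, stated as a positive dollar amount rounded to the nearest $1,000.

σ_p² = 0.57²·3.03² + 0.43²·2.25² + 2·0.79·0.57·0.43·3.03·2.25 = 6.5591 (%²).
σ_p = √6.5591 = 2.561%.
At 99%, z = 2.326.
VaR = 2.326 × 2.561% = 5.957%; on $5,000,000 that is $297,850.

$298,000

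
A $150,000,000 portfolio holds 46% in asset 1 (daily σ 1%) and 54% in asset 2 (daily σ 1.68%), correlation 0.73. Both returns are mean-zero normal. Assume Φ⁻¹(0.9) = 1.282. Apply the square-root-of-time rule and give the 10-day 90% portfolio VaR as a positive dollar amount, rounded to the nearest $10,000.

$7,800,000

σ_p = √(0.46²·1² + 0.54²·1.68² + 2·0.73·0.46·0.54·1·1.68) = 1.282%.
σ_{10d} = 1.282% × √10 = 4.054%.
VaR = 1.282 × 4.054% = 5.197%; on $150,000,000 that is $7,795,500.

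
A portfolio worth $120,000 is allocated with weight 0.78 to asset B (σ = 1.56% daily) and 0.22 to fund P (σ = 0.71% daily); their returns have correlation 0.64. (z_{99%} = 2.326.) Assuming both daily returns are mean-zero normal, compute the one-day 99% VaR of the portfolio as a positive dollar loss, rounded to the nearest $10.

σ_p² = 0.78²·1.56² + 0.22²·0.71² + 2·0.64·0.78·0.22·1.56·0.71 = 1.7483 (%²).
σ_p = √1.7483 = 1.322%.
VaR = 2.326 × 1.322% = 3.075%; on $120,000 that is $3,690.

$3,690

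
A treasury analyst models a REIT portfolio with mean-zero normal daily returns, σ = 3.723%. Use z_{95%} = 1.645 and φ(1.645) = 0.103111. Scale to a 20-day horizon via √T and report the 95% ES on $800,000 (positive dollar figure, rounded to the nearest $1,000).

$275,000

σ_{20d} = 3.723% × √20 = 16.650%.
ES multiplier = φ(z)/(1−α) = 0.103111/0.05 = 2.062.
ES = 16.650% × 2.062 = 34.332%; on $800,000: $274,656.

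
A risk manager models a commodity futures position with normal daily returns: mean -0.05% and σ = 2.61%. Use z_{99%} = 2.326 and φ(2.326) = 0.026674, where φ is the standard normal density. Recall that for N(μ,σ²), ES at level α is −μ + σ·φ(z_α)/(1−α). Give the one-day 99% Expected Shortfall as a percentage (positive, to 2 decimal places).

7.01%

Tail multiplier: φ(z)/(1−α) = 0.026674 / 0.01 = 2.667.
ES = −(-0.05%) + 2.61% × 2.667 = 7.011%.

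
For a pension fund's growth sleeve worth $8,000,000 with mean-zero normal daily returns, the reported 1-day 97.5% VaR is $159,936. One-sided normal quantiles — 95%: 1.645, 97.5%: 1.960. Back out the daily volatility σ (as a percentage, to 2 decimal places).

1.02%

VaR as a fraction: $159,936 / $8,000,000 = 1.999%.
σ = VaR / z = 1.999% / 1.960 = 1.020%.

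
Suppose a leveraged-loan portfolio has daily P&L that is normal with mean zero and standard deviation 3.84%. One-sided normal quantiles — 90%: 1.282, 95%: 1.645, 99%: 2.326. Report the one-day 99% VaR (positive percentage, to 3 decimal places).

8.932%

VaR = z·σ = 2.326 × 3.84% = 8.932%.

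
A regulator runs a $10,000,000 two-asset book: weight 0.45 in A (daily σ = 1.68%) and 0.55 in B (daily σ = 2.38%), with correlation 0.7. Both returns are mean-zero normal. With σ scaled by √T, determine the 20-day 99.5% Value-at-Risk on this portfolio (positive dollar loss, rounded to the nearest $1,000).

$2,207,000

σ_p = √(0.45²·1.68² + 0.55²·2.38² + 2·0.7·0.45·0.55·1.68·2.38) = 1.916%.
σ_{20d} = 1.916% × √20 = 8.569%.
z(99.5%) = 2.576.
VaR = 2.576 × 8.569% = 22.074%; on $10,000,000 that is $2,207,400.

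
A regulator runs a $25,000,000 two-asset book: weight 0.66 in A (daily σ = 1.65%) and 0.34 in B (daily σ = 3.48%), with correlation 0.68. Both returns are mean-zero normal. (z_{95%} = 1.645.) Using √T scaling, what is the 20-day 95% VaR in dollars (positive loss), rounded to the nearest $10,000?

σ_p = √(0.66²·1.65² + 0.34²·3.48² + 2·0.68·0.66·0.34·1.65·3.48) = 2.083%.
σ_{20d} = 2.083% × √20 = 9.315%.
VaR = 1.645 × 9.315% = 15.323%; on $25,000,000 that is $3,830,750.

$3,830,000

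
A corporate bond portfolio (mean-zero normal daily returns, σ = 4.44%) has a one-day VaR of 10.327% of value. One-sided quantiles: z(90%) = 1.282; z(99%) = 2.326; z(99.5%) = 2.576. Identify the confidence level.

99%

Implied z = VaR/σ = 10.327 / 4.44 = 2.326.
This matches z(99%) = 2.326.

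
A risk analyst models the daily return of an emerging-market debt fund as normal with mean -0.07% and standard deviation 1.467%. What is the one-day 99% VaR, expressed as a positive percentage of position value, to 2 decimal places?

At 99% one-sided, z = 2.326.
VaR = −μ + z·σ = −(-0.07%) + 2.326 × 1.467% = 3.482%.

3.48%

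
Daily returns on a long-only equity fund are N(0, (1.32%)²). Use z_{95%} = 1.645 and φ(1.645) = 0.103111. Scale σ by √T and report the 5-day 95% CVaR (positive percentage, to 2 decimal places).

6.09%

σ_{5d} = 1.32% × √5 = 2.952%.
ES multiplier = φ(z)/(1−α) = 0.103111/0.05 = 2.062.
ES = 2.952% × 2.062 = 6.087%.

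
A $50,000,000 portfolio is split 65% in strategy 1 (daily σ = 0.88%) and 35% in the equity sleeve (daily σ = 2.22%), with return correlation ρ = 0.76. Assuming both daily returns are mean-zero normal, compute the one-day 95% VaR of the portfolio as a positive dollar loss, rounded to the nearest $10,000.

σ_p² = 0.65²·0.88² + 0.35²·2.22² + 2·0.76·0.65·0.35·0.88·2.22 = 1.6065 (%²).
σ_p = √1.6065 = 1.267%.
At 95%, z = 1.645.
VaR = 1.645 × 1.267% = 2.084%; on $50,000,000 that is $1,042,000.

$1,040,000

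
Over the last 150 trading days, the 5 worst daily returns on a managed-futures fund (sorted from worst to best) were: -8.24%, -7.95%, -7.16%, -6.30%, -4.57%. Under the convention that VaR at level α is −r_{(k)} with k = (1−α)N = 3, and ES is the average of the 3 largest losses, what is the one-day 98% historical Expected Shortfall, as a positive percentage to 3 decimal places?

The 3 worst returns sum to -23.35%.
ES = −(-23.35%) / 3 = 7.7833…% ≈ 7.783%.

7.783%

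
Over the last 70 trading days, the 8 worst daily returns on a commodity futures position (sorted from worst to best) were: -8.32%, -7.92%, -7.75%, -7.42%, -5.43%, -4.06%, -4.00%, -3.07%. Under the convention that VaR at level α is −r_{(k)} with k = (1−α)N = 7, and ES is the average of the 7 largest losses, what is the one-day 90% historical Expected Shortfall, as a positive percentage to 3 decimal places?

The 7 worst returns sum to -44.90%.
ES = −(-44.90%) / 7 = 6.4142…% ≈ 6.414%.

6.414%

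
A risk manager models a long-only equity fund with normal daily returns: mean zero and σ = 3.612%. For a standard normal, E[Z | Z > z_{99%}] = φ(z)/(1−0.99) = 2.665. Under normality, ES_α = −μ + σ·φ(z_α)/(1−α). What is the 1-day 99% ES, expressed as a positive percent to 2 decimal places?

9.63%

ES = 3.612% × 2.665 = 9.626%.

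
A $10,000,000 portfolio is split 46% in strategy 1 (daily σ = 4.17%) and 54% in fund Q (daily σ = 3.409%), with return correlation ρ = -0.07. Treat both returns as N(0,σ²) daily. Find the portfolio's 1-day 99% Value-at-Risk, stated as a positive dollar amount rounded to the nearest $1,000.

σ_p² = 0.46²·4.17² + 0.54²·3.409² + 2·-0.07·0.46·0.54·4.17·3.409 = 6.5739 (%²).
σ_p = √6.5739 = 2.564%.
At 99%, z = 2.326.
VaR = 2.326 × 2.564% = 5.964%; on $10,000,000 that is $596,400.

$596,000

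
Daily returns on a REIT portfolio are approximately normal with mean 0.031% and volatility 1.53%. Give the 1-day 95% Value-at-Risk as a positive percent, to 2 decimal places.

At 95% one-sided, z = 1.645.
VaR = −μ + z·σ = −(0.031%) + 1.645 × 1.53% = 2.486%.

2.49%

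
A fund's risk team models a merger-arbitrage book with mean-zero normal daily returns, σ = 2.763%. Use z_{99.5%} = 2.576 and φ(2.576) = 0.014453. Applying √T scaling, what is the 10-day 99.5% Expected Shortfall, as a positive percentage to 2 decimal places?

25.26%

σ_{10d} = 2.763% × √10 = 8.737%.
ES multiplier = φ(z)/(1−α) = 0.014453/0.005 = 2.891.
ES = 8.737% × 2.891 = 25.259%.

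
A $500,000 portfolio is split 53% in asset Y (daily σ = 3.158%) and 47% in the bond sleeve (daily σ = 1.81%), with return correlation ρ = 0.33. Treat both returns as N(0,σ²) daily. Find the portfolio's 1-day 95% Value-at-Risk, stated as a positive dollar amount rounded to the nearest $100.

$17,400

σ_p² = 0.53²·3.158² + 0.47²·1.81² + 2·0.33·0.53·0.47·3.158·1.81 = 4.4648 (%²).
σ_p = √4.4648 = 2.113%.
At 95%, z = 1.645.
VaR = 1.645 × 2.113% = 3.476%; on $500,000 that is $17,380.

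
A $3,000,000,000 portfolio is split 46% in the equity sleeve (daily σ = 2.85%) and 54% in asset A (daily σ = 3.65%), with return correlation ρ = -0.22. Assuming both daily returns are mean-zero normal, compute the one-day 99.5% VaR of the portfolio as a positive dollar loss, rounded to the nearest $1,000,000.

$163,000,000

σ_p² = 0.46²·2.85² + 0.54²·3.65² + 2·-0.22·0.46·0.54·2.85·3.65 = 4.4666 (%²).
σ_p = √4.4666 = 2.113%.
At 99.5%, z = 2.576.
VaR = 2.576 × 2.113% = 5.443%; on $3,000,000,000 that is $163,290,000.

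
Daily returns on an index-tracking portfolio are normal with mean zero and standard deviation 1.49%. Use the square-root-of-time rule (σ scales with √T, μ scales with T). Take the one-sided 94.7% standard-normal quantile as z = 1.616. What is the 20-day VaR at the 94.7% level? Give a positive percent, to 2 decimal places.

10.77%

σ_{20d} = 1.49% × √20 = 6.663%.
VaR = 1.616 × 6.663% = 10.767%.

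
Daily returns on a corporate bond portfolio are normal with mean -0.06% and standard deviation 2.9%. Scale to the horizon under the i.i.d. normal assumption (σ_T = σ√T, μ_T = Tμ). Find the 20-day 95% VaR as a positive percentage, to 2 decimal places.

22.53%

At 95%, z = 1.645.
σ_{20d} = 2.9% × √20 = 12.969%; μ_{20d} = 20 × -0.06% = -1.200%.
VaR = −(-1.200%) + 1.645 × 12.969% = 22.534%.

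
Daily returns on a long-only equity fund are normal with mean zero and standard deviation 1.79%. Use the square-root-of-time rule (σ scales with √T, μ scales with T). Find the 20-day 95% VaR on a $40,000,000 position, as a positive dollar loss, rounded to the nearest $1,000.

At 95%, z = 1.645.
σ_{20d} = 1.79% × √20 = 8.005%.
VaR = 1.645 × 8.005% = 13.168%.
On $40,000,000: 0.13168 × $40,000,000 = $5,267,200.

$5,267,000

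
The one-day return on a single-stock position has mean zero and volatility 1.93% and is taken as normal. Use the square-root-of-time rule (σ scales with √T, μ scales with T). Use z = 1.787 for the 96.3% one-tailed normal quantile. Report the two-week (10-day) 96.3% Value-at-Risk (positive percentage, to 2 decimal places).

10.91%

σ_{10d} = 1.93% × √10 = 6.103%.
VaR = 1.787 × 6.103% = 10.906%.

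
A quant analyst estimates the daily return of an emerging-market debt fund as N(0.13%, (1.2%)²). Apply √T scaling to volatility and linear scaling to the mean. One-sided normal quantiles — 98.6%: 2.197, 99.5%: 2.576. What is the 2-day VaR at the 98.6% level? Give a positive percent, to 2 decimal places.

3.47%

σ_{2d} = 1.2% × √2 = 1.697%; μ_{2d} = 2 × 0.13% = 0.260%.
VaR = −(0.260%) + 2.197 × 1.697% = 3.468%.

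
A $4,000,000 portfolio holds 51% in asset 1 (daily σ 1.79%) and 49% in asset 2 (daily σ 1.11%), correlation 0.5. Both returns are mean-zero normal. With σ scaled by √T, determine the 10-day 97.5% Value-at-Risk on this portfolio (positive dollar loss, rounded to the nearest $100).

$316,100

σ_p = √(0.51²·1.79² + 0.49²·1.11² + 2·0.5·0.51·0.49·1.79·1.11) = 1.275%.
σ_{10d} = 1.275% × √10 = 4.032%.
z(97.5%) = 1.960.
VaR = 1.960 × 4.032% = 7.903%; on $4,000,000 that is $316,120.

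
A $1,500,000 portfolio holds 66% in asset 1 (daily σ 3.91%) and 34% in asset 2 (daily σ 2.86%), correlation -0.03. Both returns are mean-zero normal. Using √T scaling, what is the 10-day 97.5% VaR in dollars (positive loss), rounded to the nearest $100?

$253,800

σ_p = √(0.66²·3.91² + 0.34²·2.86² + 2·-0.03·0.66·0.34·3.91·2.86) = 2.730%.
σ_{10d} = 2.730% × √10 = 8.633%.
z(97.5%) = 1.960.
VaR = 1.960 × 8.633% = 16.921%; on $1,500,000 that is $253,815.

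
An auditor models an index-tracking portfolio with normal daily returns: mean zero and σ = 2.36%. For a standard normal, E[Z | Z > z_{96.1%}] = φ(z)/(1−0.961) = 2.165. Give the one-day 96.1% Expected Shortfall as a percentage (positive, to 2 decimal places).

ES = 2.36% × 2.165 = 5.109%.

5.11%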